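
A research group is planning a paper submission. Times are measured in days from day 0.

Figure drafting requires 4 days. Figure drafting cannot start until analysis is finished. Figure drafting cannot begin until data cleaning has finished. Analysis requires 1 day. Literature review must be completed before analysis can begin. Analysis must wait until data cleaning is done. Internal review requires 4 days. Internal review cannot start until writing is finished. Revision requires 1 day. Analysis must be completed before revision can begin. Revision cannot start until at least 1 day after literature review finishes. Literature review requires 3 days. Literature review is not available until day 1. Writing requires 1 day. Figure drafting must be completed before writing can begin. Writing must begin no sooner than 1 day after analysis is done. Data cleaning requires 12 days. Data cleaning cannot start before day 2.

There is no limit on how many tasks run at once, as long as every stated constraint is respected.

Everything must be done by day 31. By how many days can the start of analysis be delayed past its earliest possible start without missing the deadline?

7

Data cleaning waits on its own release at day 2, so it starts at day 2 and finishes at 2 + 12 = day 14.
Literature review cannot begin until its own release at day 1. It runs from day 1 to 1 + 3 = day 4.
Analysis has to wait for literature review (finishes day 4); data cleaning (finishes day 14). The latest of these is day 14, so analysis runs day 14 to 14 + 1 = day 15.

Working backward from the deadline:
Nothing follows internal review; the deadline of day 31 is its only limit. It must start by 31 − 4 = day 27.
Writing must finish before internal review (must start by day 27). With a 1-day duration, writing must start by 27 − 1 = day 26.
Figure drafting feeds into writing (must start by day 26); so figure drafting must finish by day 26 and therefore start by day 22.
Nothing follows revision; the deadline of day 31 is its only limit. It must start by 31 − 1 = day 30.
Analysis has several dependents: figure drafting (must start by day 22); writing (must start by day 26, minus 1-day gap → day 25); revision (must start by day 30). The earliest of those limits is day 22, so analysis must start by 22 − 1 = day 21.
So analysis can start as early as day 14 and as late as day 21, giving 21 − 14 = 7 days of slack.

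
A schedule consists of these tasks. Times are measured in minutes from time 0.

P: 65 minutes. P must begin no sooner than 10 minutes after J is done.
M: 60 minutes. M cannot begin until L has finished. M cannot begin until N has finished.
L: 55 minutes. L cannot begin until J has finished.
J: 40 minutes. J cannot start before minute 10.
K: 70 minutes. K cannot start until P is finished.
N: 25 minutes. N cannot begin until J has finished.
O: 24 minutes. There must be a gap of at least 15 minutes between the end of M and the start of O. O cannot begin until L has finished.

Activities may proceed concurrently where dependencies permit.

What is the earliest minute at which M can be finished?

165

J waits on its own release at minute 10, so it starts at minute 10 and finishes at 10 + 40 = minute 50.
N cannot begin until J (finishes minute 50). It runs from minute 50 to 50 + 25 = minute 75.
L waits on J (finishes minute 50), so it starts at minute 50 and finishes at 50 + 55 = minute 105.
M cannot start until L (finishes minute 105); N (finishes minute 75). The controlling bound is minute 105, so M finishes at 105 + 60 = minute 165.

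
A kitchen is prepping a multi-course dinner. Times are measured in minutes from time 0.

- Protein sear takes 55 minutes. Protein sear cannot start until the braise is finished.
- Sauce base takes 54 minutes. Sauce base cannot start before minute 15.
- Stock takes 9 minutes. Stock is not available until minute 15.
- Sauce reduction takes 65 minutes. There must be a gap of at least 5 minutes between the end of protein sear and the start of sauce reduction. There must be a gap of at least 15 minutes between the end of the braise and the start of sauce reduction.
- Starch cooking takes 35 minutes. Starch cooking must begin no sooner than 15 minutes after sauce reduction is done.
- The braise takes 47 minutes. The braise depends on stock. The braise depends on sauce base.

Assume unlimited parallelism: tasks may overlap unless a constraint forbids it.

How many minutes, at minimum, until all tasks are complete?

After its own release at minute 15, sauce base can start at minute 15 and finishes at minute 69.
Stock waits on its own release at minute 15, so it starts at minute 15 and finishes at 15 + 9 = minute 24.
The braise cannot start until stock (finishes minute 24); sauce base (finishes minute 69). The controlling bound is minute 69, so the braise finishes at 69 + 47 = minute 116.
Protein sear cannot begin until the braise (finishes minute 116). It runs from minute 116 to 116 + 55 = minute 171.
Sauce reduction cannot start until protein sear (finishes minute 171, plus 5-minute gap → minute 176); the braise (finishes minute 116, plus 15-minute gap → minute 131). The controlling bound is minute 176, so sauce reduction finishes at 176 + 65 = minute 241.
Starch cooking waits on sauce reduction (finishes minute 241, plus 15-minute gap → minute 256), so it starts at minute 256 and finishes at 256 + 35 = minute 291.
All tasks are finished once the last one completes. Finish times: Stock at 24, Sauce base at 69, The braise at 116, Protein sear at 171, Sauce reduction at 241, Starch cooking at 291. The latest is minute 291.

291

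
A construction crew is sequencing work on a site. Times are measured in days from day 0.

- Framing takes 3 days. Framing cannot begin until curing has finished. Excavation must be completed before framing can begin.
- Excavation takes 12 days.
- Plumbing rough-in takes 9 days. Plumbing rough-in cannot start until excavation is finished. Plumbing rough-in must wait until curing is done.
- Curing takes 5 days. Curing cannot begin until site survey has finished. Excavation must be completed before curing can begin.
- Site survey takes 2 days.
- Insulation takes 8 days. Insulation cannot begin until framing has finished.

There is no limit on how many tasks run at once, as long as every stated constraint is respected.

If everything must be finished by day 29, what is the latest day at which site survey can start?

11

Nothing follows insulation; the deadline of day 29 is its only limit. It must start by 29 − 8 = day 21.
Framing feeds into insulation (must start by day 21); so framing must finish by day 21 and therefore start by day 18.
To finish by day 29, plumbing rough-in (duration 9) must start no later than day 20.
Curing feeds framing (must start by day 18); plumbing rough-in (must start by day 20). Taking the minimum, curing must finish by day 18 and start by 18 − 5 = day 13.
Site survey feeds into curing (must start by day 13); so site survey must finish by day 13 and therefore start by day 11.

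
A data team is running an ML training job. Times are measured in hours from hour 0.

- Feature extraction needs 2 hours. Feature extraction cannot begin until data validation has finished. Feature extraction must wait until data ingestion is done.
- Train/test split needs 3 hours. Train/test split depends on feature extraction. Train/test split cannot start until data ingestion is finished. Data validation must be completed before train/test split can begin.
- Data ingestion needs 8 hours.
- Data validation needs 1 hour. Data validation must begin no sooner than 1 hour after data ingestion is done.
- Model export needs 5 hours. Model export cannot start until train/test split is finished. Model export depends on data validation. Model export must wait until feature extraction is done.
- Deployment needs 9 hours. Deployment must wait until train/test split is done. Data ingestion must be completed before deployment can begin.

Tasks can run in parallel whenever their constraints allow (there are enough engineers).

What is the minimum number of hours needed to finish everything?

Nothing blocks data ingestion, so it runs from hour 0 to hour 8.
Data validation cannot begin until data ingestion (finishes hour 8, plus 1-hour gap → hour 9). It runs from hour 9 to 9 + 1 = hour 10.
Feature extraction cannot start until data validation (finishes hour 10); data ingestion (finishes hour 8). The controlling bound is hour 10, so feature extraction finishes at 10 + 2 = hour 12.
Train/test split has to wait for feature extraction (finishes hour 12); data ingestion (finishes hour 8); data validation (finishes hour 10). The latest of these is hour 12, so train/test split runs hour 12 to 12 + 3 = hour 15.
Deployment cannot start until train/test split (finishes hour 15); data ingestion (finishes hour 8). The controlling bound is hour 15, so deployment finishes at 15 + 9 = hour 24.
Model export has to wait for train/test split (finishes hour 15); data validation (finishes hour 10); feature extraction (finishes hour 12). The latest of these is hour 15, so model export runs hour 15 to 15 + 5 = hour 20.
All tasks are finished once the last one completes. Finish times: Data ingestion at 8, Data validation at 10, Feature extraction at 12, Train/test split at 15, Model export at 20, Deployment at 24. The latest is hour 24.

24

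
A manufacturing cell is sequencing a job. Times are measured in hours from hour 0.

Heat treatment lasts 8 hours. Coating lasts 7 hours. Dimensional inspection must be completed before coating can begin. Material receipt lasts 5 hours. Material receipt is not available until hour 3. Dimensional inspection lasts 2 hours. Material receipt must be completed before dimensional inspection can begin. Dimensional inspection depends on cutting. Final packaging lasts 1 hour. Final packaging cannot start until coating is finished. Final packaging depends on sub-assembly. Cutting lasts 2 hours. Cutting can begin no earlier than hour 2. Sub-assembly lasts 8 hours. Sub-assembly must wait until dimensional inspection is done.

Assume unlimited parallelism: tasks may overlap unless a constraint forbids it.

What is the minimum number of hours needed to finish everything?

Heat treatment has no prerequisites, so it starts at hour 0 and finishes at hour 8.
Cutting waits on its own release at hour 2, so it starts at hour 2 and finishes at 2 + 2 = hour 4.
Material receipt cannot begin until its own release at hour 3. It runs from hour 3 to 3 + 5 = hour 8.
Dimensional inspection cannot start until material receipt (finishes hour 8); cutting (finishes hour 4). The controlling bound is hour 8, so dimensional inspection finishes at 8 + 2 = hour 10.
Sub-assembly cannot begin until dimensional inspection (finishes hour 10). It runs from hour 10 to 10 + 8 = hour 18.
After dimensional inspection (finishes hour 10), coating can start at hour 10 and finishes at hour 17.
For final packaging: coating (finishes hour 17); sub-assembly (finishes hour 18). Taking the maximum gives a start of hour 18, and it finishes at 18 + 1 = hour 19.
All tasks are finished once the last one completes. Finish times: Material receipt at 8, Cutting at 4, Heat treatment at 8, Dimensional inspection at 10, Coating at 17, Sub-assembly at 18, Final packaging at 19. The latest is hour 19.

19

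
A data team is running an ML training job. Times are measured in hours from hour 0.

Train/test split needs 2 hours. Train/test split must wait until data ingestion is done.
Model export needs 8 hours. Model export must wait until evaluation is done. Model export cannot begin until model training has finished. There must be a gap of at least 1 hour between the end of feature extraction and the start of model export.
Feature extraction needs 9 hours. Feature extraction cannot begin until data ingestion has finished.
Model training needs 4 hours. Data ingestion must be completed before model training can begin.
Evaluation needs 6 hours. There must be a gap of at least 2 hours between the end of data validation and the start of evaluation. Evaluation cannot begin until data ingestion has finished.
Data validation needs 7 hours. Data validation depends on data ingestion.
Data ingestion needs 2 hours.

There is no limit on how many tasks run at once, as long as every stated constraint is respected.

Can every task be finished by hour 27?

Yes

Data ingestion can start immediately at hour 0; it finishes at hour 2.
Model training cannot begin until data ingestion (finishes hour 2). It runs from hour 2 to 2 + 4 = hour 6.
After data ingestion (finishes hour 2), train/test split can start at hour 2 and finishes at hour 4.
Feature extraction waits on data ingestion (finishes hour 2), so it starts at hour 2 and finishes at 2 + 9 = hour 11.
Data validation waits on data ingestion (finishes hour 2), so it starts at hour 2 and finishes at 2 + 7 = hour 9.
Evaluation cannot start until data validation (finishes hour 9, plus 2-hour gap → hour 11); data ingestion (finishes hour 2). The controlling bound is hour 11, so evaluation finishes at 11 + 6 = hour 17.
Model export cannot start until evaluation (finishes hour 17); model training (finishes hour 6); feature extraction (finishes hour 11, plus 1-hour gap → hour 12). The controlling bound is hour 17, so model export finishes at 17 + 8 = hour 25.
Every task is finished by hour 25, which is no later than the deadline of 27, so the schedule is feasible.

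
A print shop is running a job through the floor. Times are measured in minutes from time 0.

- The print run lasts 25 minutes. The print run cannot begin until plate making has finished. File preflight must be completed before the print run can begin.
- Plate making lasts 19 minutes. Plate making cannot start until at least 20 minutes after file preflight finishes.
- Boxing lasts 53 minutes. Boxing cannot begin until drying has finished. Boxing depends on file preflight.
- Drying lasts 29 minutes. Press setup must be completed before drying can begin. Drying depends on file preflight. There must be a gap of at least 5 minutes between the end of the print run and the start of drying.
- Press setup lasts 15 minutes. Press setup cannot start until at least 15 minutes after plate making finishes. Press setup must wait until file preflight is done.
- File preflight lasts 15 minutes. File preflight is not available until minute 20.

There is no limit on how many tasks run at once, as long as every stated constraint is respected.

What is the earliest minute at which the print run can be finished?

99

File preflight cannot begin until its own release at minute 20. It runs from minute 20 to 20 + 15 = minute 35.
Plate making waits on file preflight (finishes minute 35, plus 20-minute gap → minute 55), so it starts at minute 55 and finishes at 55 + 19 = minute 74.
The print run needs all of plate making (finishes minute 74); file preflight (finishes minute 35). That puts its earliest start at minute 74; it finishes at 74 + 25 = minute 99.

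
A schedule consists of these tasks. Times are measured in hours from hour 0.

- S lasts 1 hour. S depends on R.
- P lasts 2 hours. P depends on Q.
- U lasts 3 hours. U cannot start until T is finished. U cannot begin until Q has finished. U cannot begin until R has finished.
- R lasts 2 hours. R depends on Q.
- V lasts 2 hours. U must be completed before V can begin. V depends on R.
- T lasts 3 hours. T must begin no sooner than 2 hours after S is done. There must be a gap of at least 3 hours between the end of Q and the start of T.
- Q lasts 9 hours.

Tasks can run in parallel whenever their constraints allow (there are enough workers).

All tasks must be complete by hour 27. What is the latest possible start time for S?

Nothing follows V; the deadline of hour 27 is its only limit. It must start by 27 − 2 = hour 25.
U has to be done before V (must start by hour 25). That means finishing by hour 25, i.e. starting by 25 − 3 = hour 22.
T must finish before U (must start by hour 22). With a 3-hour duration, T must start by 22 − 3 = hour 19.
S has to be done before T (must start by hour 19, minus 2-hour gap → hour 17). That means finishing by hour 17, i.e. starting by 17 − 1 = hour 16.

16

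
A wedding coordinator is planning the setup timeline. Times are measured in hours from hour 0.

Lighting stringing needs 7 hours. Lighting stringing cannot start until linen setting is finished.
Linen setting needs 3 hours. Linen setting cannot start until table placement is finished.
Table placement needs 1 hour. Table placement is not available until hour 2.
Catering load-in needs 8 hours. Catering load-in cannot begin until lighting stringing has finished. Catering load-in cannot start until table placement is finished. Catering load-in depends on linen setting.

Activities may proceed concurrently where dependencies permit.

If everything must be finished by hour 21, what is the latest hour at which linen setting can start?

3

Catering load-in must finish by hour 21; it takes 8 hours, so it must start by 21 − 8 = hour 13.
Lighting stringing feeds into catering load-in (must start by hour 13); so lighting stringing must finish by hour 13 and therefore start by hour 6.
Linen setting has several dependents: lighting stringing (must start by hour 6); catering load-in (must start by hour 13). The earliest of those limits is hour 6, so linen setting must start by 6 − 3 = hour 3.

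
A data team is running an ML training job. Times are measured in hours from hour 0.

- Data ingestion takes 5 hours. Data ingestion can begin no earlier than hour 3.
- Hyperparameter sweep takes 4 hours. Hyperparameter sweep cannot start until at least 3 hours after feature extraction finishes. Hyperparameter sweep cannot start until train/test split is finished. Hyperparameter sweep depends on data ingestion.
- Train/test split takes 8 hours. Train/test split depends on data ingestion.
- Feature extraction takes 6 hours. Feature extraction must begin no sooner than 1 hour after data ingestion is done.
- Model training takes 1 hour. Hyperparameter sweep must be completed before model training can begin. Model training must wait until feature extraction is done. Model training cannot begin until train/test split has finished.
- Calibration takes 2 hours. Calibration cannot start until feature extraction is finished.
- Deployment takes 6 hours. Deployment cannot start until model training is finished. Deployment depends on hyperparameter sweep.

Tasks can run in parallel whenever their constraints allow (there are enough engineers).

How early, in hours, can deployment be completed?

After its own release at hour 3, data ingestion can start at hour 3 and finishes at hour 8.
Train/test split cannot begin until data ingestion (finishes hour 8). It runs from hour 8 to 8 + 8 = hour 16.
After data ingestion (finishes hour 8, plus 1-hour gap → hour 9), feature extraction can start at hour 9 and finishes at hour 15.
Hyperparameter sweep has to wait for feature extraction (finishes hour 15, plus 3-hour gap → hour 18); train/test split (finishes hour 16); data ingestion (finishes hour 8). The latest of these is hour 18, so hyperparameter sweep runs hour 18 to 18 + 4 = hour 22.
Model training cannot start until hyperparameter sweep (finishes hour 22); feature extraction (finishes hour 15); train/test split (finishes hour 16). The controlling bound is hour 22, so model training finishes at 22 + 1 = hour 23.
For deployment: model training (finishes hour 23); hyperparameter sweep (finishes hour 22). Taking the maximum gives a start of hour 23, and it finishes at 23 + 6 = hour 29.

29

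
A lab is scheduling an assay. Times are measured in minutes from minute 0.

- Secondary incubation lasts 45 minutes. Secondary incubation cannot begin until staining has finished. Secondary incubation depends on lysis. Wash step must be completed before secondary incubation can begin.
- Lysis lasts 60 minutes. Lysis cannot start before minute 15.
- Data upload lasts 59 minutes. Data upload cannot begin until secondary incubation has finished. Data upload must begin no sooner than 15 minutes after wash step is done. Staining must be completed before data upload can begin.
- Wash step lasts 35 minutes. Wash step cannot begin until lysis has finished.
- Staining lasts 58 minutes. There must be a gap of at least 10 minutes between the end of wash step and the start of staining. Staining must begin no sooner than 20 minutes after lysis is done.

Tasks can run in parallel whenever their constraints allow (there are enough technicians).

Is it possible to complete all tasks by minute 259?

No

After its own release at minute 15, lysis can start at minute 15 and finishes at minute 75.
Wash step cannot begin until lysis (finishes minute 75). It runs from minute 75 to 75 + 35 = minute 110.
Staining has to wait for wash step (finishes minute 110, plus 10-minute gap → minute 120); lysis (finishes minute 75, plus 20-minute gap → minute 95). The latest of these is minute 120, so staining runs minute 120 to 120 + 58 = minute 178.
Secondary incubation needs all of staining (finishes minute 178); lysis (finishes minute 75); wash step (finishes minute 110). That puts its earliest start at minute 178; it finishes at 178 + 45 = minute 223.
Data upload has to wait for secondary incubation (finishes minute 223); wash step (finishes minute 110, plus 15-minute gap → minute 125); staining (finishes minute 178). The latest of these is minute 223, so data upload runs minute 223 to 223 + 59 = minute 282.
The earliest everything can be done is minute 282, which is after the deadline of 259, so it is not possible.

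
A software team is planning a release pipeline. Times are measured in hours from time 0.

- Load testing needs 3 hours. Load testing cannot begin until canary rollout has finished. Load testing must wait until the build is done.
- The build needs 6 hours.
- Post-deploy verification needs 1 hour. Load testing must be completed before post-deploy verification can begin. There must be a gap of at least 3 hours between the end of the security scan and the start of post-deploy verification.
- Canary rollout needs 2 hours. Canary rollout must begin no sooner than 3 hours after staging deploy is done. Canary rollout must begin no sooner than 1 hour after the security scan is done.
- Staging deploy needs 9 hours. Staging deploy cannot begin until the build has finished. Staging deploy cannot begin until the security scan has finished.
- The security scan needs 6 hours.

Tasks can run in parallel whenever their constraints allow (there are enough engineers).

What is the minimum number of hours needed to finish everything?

Nothing blocks the security scan, so it runs from hour 0 to hour 6.
The build can start immediately at hour 0; it finishes at hour 6.
Staging deploy needs all of the build (finishes hour 6); the security scan (finishes hour 6). That puts its earliest start at hour 6; it finishes at 6 + 9 = hour 15.
For canary rollout: staging deploy (finishes hour 15, plus 3-hour gap → hour 18); the security scan (finishes hour 6, plus 1-hour gap → hour 7). Taking the maximum gives a start of hour 18, and it finishes at 18 + 2 = hour 20.
Load testing has to wait for canary rollout (finishes hour 20); the build (finishes hour 6). The latest of these is hour 20, so load testing runs hour 20 to 20 + 3 = hour 23.
Post-deploy verification needs all of load testing (finishes hour 23); the security scan (finishes hour 6, plus 3-hour gap → hour 9). That puts its earliest start at hour 23; it finishes at 23 + 1 = hour 24.
All tasks are finished once the last one completes. Finish times: The build at 6, The security scan at 6, Staging deploy at 15, Canary rollout at 20, Load testing at 23, Post-deploy verification at 24. The latest is hour 24.

24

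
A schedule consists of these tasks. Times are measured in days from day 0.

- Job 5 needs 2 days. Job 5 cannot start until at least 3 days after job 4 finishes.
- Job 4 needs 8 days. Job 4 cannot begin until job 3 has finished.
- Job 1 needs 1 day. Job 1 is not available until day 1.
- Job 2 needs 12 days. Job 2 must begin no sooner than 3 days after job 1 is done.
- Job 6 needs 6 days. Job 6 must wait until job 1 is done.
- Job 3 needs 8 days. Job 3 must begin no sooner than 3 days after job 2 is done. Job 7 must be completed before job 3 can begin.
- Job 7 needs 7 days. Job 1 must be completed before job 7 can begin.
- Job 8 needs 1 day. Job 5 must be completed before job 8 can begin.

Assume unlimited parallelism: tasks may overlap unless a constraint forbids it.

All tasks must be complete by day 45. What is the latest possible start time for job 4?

To finish by day 45, job 8 (duration 1) must start no later than day 44.
Job 5 must finish before job 8 (must start by day 44). With a 2-day duration, job 5 must start by 44 − 2 = day 42.
Job 4 must finish before job 5 (must start by day 42, minus 3-day gap → day 39). With an 8-day duration, job 4 must start by 39 − 8 = day 31.

31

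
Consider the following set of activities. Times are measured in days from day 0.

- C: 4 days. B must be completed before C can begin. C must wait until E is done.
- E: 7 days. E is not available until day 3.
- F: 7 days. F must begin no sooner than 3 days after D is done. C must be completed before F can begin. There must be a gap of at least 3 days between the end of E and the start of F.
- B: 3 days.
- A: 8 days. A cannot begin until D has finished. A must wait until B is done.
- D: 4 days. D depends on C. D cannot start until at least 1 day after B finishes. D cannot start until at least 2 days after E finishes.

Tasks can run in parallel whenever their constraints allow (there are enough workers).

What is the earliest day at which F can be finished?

E waits on its own release at day 3, so it starts at day 3 and finishes at 3 + 7 = day 10.
B has no prerequisites, so it starts at day 0 and finishes at day 3.
For C: B (finishes day 3); E (finishes day 10). Taking the maximum gives a start of day 10, and it finishes at 10 + 4 = day 14.
D cannot start until C (finishes day 14); B (finishes day 3, plus 1-day gap → day 4); E (finishes day 10, plus 2-day gap → day 12). The controlling bound is day 14, so D finishes at 14 + 4 = day 18.
F needs all of D (finishes day 18, plus 3-day gap → day 21); C (finishes day 14); E (finishes day 10, plus 3-day gap → day 13). That puts its earliest start at day 21; it finishes at 21 + 7 = day 28.

28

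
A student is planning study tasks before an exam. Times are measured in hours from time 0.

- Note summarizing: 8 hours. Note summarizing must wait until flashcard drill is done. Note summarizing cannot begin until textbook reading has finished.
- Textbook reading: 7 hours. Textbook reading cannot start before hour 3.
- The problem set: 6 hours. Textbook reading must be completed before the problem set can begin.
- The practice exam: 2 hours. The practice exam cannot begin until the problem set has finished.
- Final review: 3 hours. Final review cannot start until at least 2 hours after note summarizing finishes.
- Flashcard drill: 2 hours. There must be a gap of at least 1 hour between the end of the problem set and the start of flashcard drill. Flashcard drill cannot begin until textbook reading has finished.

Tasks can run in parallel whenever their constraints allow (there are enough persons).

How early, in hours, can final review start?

Textbook reading waits on its own release at hour 3, so it starts at hour 3 and finishes at 3 + 7 = hour 10.
The problem set cannot begin until textbook reading (finishes hour 10). It runs from hour 10 to 10 + 6 = hour 16.
Flashcard drill needs all of the problem set (finishes hour 16, plus 1-hour gap → hour 17); textbook reading (finishes hour 10). That puts its earliest start at hour 17; it finishes at 17 + 2 = hour 19.
Note summarizing has to wait for flashcard drill (finishes hour 19); textbook reading (finishes hour 10). The latest of these is hour 19, so note summarizing runs hour 19 to 19 + 8 = hour 27.
Final review waits on note summarizing (finishes hour 27, plus 2-hour gap → hour 29), so the earliest it can start is hour 29.

29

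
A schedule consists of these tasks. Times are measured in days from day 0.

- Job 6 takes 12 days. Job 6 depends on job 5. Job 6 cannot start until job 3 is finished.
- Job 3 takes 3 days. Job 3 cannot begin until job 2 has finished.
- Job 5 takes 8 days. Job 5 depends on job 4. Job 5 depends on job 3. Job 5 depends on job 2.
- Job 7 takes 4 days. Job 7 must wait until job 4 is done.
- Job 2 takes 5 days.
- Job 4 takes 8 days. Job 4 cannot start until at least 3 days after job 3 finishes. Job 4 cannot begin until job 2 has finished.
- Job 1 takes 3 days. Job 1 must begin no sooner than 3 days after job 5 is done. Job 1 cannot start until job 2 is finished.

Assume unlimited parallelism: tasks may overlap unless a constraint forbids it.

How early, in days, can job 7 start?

19

Job 2 can start immediately at day 0; it finishes at day 5.
Job 3 waits on job 2 (finishes day 5), so it starts at day 5 and finishes at 5 + 3 = day 8.
Job 4 needs all of job 3 (finishes day 8, plus 3-day gap → day 11); job 2 (finishes day 5). That puts its earliest start at day 11; it finishes at 11 + 8 = day 19.
Job 7 waits on job 4 (finishes day 19), so the earliest it can start is day 19.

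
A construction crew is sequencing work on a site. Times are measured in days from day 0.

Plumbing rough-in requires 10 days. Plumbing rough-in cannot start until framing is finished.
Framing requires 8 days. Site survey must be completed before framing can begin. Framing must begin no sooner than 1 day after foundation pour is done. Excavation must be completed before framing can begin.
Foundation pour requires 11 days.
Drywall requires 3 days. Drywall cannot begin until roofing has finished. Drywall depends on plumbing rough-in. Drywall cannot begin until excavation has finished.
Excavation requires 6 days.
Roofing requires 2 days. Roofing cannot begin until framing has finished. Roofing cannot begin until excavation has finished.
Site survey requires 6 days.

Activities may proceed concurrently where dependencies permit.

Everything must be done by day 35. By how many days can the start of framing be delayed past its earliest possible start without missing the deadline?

Foundation pour can start immediately at day 0; it finishes at day 11.
Excavation has no prerequisites, so it starts at day 0 and finishes at day 6.
Nothing blocks site survey, so it runs from day 0 to day 6.
Framing cannot start until site survey (finishes day 6); foundation pour (finishes day 11, plus 1-day gap → day 12); excavation (finishes day 6). The controlling bound is day 12, so framing finishes at 12 + 8 = day 20.

Working backward from the deadline:
Nothing follows drywall; the deadline of day 35 is its only limit. It must start by 35 − 3 = day 32.
Roofing feeds into drywall (must start by day 32); so roofing must finish by day 32 and therefore start by day 30.
Plumbing rough-in has to be done before drywall (must start by day 32). That means finishing by day 32, i.e. starting by 32 − 10 = day 22.
For framing: roofing (must start by day 30); plumbing rough-in (must start by day 22). The most restrictive is day 22; with an 8-day duration, framing must start by day 14.
So framing can start as early as day 12 and as late as day 14, giving 14 − 12 = 2 days of slack.

2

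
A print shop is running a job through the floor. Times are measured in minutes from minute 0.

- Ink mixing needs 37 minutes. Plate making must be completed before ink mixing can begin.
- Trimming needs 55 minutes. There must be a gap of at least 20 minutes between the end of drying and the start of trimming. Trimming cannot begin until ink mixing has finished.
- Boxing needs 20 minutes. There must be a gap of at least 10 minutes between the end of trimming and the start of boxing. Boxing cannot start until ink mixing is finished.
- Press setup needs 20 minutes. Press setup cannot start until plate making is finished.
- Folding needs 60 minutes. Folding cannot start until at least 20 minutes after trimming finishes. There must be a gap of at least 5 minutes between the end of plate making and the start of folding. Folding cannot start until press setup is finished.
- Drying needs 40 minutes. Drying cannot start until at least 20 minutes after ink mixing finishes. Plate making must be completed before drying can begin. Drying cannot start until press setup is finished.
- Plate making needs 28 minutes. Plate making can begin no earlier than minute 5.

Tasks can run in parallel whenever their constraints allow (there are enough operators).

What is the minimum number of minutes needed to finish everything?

Plate making cannot begin until its own release at minute 5. It runs from minute 5 to 5 + 28 = minute 33.
Press setup waits on plate making (finishes minute 33), so it starts at minute 33 and finishes at 33 + 20 = minute 53.
Ink mixing waits on plate making (finishes minute 33), so it starts at minute 33 and finishes at 33 + 37 = minute 70.
Drying has to wait for ink mixing (finishes minute 70, plus 20-minute gap → minute 90); plate making (finishes minute 33); press setup (finishes minute 53). The latest of these is minute 90, so drying runs minute 90 to 90 + 40 = minute 130.
For trimming: drying (finishes minute 130, plus 20-minute gap → minute 150); ink mixing (finishes minute 70). Taking the maximum gives a start of minute 150, and it finishes at 150 + 55 = minute 205.
For boxing: trimming (finishes minute 205, plus 10-minute gap → minute 215); ink mixing (finishes minute 70). Taking the maximum gives a start of minute 215, and it finishes at 215 + 20 = minute 235.
Folding cannot start until trimming (finishes minute 205, plus 20-minute gap → minute 225); plate making (finishes minute 33, plus 5-minute gap → minute 38); press setup (finishes minute 53). The controlling bound is minute 225, so folding finishes at 225 + 60 = minute 285.
All tasks are finished once the last one completes. Finish times: Plate making at 33, Ink mixing at 70, Press setup at 53, Drying at 130, Trimming at 205, Folding at 285, Boxing at 235. The latest is minute 285.

285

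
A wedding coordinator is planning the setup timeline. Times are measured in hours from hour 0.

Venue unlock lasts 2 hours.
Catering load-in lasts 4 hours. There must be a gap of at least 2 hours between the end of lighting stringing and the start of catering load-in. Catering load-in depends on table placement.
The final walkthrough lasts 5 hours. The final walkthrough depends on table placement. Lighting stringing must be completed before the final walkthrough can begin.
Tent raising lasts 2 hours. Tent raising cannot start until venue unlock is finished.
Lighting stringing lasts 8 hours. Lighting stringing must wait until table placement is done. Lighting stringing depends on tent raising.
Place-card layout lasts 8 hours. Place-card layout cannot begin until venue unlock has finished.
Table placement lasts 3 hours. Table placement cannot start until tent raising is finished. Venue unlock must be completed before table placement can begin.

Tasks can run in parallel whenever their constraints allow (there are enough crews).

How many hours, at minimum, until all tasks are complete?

21

Venue unlock has no prerequisites, so it starts at hour 0 and finishes at hour 2.
Place-card layout waits on venue unlock (finishes hour 2), so it starts at hour 2 and finishes at 2 + 8 = hour 10.
Tent raising cannot begin until venue unlock (finishes hour 2). It runs from hour 2 to 2 + 2 = hour 4.
For table placement: tent raising (finishes hour 4); venue unlock (finishes hour 2). Taking the maximum gives a start of hour 4, and it finishes at 4 + 3 = hour 7.
Lighting stringing needs all of table placement (finishes hour 7); tent raising (finishes hour 4). That puts its earliest start at hour 7; it finishes at 7 + 8 = hour 15.
For the final walkthrough: table placement (finishes hour 7); lighting stringing (finishes hour 15). Taking the maximum gives a start of hour 15, and it finishes at 15 + 5 = hour 20.
Catering load-in has to wait for lighting stringing (finishes hour 15, plus 2-hour gap → hour 17); table placement (finishes hour 7). The latest of these is hour 17, so catering load-in runs hour 17 to 17 + 4 = hour 21.
All tasks are finished once the last one completes. Finish times: Venue unlock at 2, Tent raising at 4, Table placement at 7, Lighting stringing at 15, Catering load-in at 21, Place-card layout at 10, The final walkthrough at 20. The latest is hour 21.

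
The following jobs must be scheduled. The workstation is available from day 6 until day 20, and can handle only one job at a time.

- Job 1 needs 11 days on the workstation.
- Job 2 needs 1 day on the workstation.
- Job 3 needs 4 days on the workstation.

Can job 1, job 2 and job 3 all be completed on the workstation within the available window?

The workstation window is 20 − 6 = 14 days.
Running back to back, the jobs need 11 + 1 + 4 = 16 days on the workstation.
Since 16 > 14, they cannot all fit.

No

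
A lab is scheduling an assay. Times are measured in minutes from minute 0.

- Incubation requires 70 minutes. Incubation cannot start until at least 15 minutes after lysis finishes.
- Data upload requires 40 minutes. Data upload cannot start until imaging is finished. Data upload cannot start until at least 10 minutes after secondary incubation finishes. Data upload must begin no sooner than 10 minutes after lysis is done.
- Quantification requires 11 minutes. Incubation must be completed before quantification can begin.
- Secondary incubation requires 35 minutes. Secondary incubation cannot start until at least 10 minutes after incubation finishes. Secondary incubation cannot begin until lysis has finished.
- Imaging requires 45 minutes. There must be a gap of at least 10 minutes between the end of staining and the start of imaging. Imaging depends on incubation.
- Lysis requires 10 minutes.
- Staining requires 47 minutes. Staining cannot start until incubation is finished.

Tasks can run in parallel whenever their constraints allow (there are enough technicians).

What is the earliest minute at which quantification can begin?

Lysis can start immediately at minute 0; it finishes at minute 10.
After lysis (finishes minute 10, plus 15-minute gap → minute 25), incubation can start at minute 25 and finishes at minute 95.
Quantification waits on incubation (finishes minute 95), so the earliest it can start is minute 95.

95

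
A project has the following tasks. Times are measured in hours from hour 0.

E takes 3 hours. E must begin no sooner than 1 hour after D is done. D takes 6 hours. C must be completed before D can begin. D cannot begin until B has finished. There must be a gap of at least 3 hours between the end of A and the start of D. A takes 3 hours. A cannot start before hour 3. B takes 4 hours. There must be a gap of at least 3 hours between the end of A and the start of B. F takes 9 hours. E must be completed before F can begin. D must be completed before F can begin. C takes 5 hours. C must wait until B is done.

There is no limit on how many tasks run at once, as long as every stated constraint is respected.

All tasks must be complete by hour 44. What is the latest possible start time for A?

F must finish by hour 44; it takes 9 hours, so it must start by 44 − 9 = hour 35.
E feeds into F (must start by hour 35); so E must finish by hour 35 and therefore start by hour 32.
D has several dependents: E (must start by hour 32, minus 1-hour gap → hour 31); F (must start by hour 35). The earliest of those limits is hour 31, so D must start by 31 − 6 = hour 25.
Since D (must start by hour 25) depends on it, C must finish by hour 25. Backing off its 5-hour duration gives a latest start of hour 20.
For B: C (must start by hour 20); D (must start by hour 25). The most restrictive is hour 20; with a 4-hour duration, B must start by hour 16.
For A: B (must start by hour 16, minus 3-hour gap → hour 13); D (must start by hour 25, minus 3-hour gap → hour 22). The most restrictive is hour 13; with a 3-hour duration, A must start by hour 10.

10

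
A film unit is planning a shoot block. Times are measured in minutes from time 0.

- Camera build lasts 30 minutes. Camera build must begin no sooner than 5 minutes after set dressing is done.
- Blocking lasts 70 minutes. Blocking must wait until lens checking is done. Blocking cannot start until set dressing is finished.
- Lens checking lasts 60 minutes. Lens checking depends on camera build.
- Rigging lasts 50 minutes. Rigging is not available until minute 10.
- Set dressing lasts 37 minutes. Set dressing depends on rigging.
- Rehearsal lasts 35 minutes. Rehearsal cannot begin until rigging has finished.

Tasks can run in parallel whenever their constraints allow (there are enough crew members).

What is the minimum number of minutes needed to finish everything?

262

Rigging cannot begin until its own release at minute 10. It runs from minute 10 to 10 + 50 = minute 60.
Rehearsal cannot begin until rigging (finishes minute 60). It runs from minute 60 to 60 + 35 = minute 95.
Set dressing waits on rigging (finishes minute 60), so it starts at minute 60 and finishes at 60 + 37 = minute 97.
Camera build cannot begin until set dressing (finishes minute 97, plus 5-minute gap → minute 102). It runs from minute 102 to 102 + 30 = minute 132.
Lens checking waits on camera build (finishes minute 132), so it starts at minute 132 and finishes at 132 + 60 = minute 192.
Blocking needs all of lens checking (finishes minute 192); set dressing (finishes minute 97). That puts its earliest start at minute 192; it finishes at 192 + 70 = minute 262.
All tasks are finished once the last one completes. Finish times: Rigging at 60, Set dressing at 97, Camera build at 132, Lens checking at 192, Blocking at 262, Rehearsal at 95. The latest is minute 262.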